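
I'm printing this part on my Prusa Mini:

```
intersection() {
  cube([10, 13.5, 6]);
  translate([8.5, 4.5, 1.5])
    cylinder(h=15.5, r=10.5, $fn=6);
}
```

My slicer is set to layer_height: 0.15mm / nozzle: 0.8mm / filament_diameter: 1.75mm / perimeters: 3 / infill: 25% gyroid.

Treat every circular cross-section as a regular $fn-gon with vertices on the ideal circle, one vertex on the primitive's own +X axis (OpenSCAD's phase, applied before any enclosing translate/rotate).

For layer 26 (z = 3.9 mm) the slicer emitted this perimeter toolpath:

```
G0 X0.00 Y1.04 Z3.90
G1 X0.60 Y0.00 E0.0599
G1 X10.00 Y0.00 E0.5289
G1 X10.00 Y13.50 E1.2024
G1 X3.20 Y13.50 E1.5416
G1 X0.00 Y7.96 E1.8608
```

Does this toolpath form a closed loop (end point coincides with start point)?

Start point (G0): (0.00, 1.04). End point (last G1): the path does not return to the start — open.

no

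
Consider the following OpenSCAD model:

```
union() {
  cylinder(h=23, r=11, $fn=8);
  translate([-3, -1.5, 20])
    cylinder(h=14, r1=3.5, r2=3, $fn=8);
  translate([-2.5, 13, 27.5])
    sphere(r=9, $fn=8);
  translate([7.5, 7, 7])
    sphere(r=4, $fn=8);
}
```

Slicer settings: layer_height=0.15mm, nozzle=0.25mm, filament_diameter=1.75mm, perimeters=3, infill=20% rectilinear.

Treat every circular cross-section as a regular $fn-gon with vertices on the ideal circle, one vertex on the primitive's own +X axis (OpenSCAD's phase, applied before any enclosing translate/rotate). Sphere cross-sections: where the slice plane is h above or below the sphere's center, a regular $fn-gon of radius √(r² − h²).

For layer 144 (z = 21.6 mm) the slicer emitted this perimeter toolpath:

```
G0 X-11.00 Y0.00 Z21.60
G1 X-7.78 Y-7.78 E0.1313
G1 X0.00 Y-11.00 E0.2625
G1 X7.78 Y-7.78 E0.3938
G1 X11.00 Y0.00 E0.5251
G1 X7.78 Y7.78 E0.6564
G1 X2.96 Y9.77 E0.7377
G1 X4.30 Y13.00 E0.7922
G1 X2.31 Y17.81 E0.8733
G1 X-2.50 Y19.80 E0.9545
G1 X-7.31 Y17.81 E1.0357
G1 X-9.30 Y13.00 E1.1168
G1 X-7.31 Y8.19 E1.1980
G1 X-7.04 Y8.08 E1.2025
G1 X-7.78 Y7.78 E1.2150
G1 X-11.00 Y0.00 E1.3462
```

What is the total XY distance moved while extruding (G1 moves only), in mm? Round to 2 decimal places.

86.35 mm

Sum the Euclidean lengths of each G1 segment: total = 86.35 mm.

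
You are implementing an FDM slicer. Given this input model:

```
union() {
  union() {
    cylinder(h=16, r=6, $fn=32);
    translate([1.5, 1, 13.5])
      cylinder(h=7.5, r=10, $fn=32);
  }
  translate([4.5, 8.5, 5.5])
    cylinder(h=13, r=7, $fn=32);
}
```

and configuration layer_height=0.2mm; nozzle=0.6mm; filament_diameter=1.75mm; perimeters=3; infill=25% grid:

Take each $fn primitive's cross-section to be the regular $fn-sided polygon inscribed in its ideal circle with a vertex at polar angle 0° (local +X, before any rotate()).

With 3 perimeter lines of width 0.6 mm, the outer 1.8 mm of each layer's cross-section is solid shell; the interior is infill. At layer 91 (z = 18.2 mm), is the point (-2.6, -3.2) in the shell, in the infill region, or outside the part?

infill

At z = 18.2 mm: the cylinder is absent (z outside [0, 16]); the cylinder at (1.5, 1): section is a regular 32-gon, circumradius r=10; Taking the union: only the r=10 cylinder at (1.5, 1) is present, so the union is just that shape — 1 connected region; the cylinder at (4.5, 8.5): section is a regular 32-gon, circumradius r=7; Merging all regions: the regions partially overlap (shared area 90.50 mm²), so overlapping operands fuse into one piece — 1 connected region. Overall, the cross-section is a single solid region. The nearest boundary edge runs (-4.06, -7.31)→(-5.57, -6.07); distance from the point to it = 4.10 mm. The point is inside the cross-section and 4.10 mm from the nearest boundary — more than the 1.8 mm shell width (3 × 0.6), so it's in the infill interior.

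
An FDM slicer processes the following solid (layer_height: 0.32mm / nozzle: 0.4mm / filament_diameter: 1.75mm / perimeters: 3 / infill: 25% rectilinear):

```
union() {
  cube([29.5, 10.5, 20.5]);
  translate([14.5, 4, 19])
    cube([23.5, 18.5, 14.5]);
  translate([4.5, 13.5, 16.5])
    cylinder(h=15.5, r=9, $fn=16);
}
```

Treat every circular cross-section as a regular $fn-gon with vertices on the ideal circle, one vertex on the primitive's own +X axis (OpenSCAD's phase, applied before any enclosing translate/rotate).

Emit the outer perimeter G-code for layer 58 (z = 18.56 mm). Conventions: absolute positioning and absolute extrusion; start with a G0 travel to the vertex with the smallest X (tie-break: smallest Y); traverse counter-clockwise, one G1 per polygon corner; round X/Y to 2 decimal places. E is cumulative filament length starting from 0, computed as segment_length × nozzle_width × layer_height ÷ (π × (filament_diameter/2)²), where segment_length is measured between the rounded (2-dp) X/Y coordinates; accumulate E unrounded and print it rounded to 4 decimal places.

G0 X-4.50 Y13.50 Z18.56
G1 X-3.81 Y10.06 E0.1867
G1 X-1.86 Y7.14 E0.3736
G1 X0.00 Y5.89 E0.4928
G1 X0.00 Y0.00 E0.8063
G1 X29.50 Y0.00 E2.3761
G1 X29.50 Y10.50 E2.9349
G1 X12.90 Y10.50 E3.8183
G1 X13.50 Y13.50 E3.9811
G1 X12.81 Y16.94 E4.1678
G1 X10.86 Y19.86 E4.3547
G1 X7.94 Y21.81 E4.5415
G1 X4.50 Y22.50 E4.7282
G1 X1.06 Y21.81 E4.9150
G1 X-1.86 Y19.86 E5.1018
G1 X-3.81 Y16.94 E5.2887
G1 X-4.50 Y13.50 E5.4754

At z = 18.56 mm: the cube is present — its section is the full 29.5×10.5 rectangle; the cube at (14.5, 4) is not intersected at this z (z outside [19, 33.5]); the cylinder at (4.5, 13.5): section is a regular 16-gon, circumradius r=9; Combining (union): the regions partially overlap (shared area 60.61 mm²), so overlapping operands fuse into one piece — 1 connected region. The outline is a single polygon with 16 vertices. Extrusion per mm of travel: 0.4 × 0.32 / (π × 0.875²) = 0.053216. Accumulating E over each segment gives final E = 5.4754.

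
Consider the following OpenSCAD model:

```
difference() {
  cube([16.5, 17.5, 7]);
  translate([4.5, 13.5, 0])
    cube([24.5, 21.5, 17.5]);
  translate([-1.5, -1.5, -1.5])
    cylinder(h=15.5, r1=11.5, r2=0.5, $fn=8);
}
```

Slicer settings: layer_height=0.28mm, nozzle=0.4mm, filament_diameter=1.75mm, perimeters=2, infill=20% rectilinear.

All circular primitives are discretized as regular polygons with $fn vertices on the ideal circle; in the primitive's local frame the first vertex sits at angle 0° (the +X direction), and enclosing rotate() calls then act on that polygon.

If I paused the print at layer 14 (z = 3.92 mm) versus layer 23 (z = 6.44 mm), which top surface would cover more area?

Layer 14 (z = 3.92): the cube is present — its section is the full 16.5×17.5 rectangle (area 288.75 mm²); the 24.5×21.5 cube at (4.5, 13.5) contributes its full rectangle (area 526.75 mm²); the cone at (-1.5, -1.5): at t=0.350 of its height the radius interpolates to r₁+(r₂−r₁)t = 7.654, giving a regular 8-gon of that circumradius (area = (8/2)·7.654²·sin(360°/8) = 165.68 mm²); Subtracting the remaining from the first: starting from the 16.5×17.5 cube (288.75 mm²), the 24.5×21.5 cube at (4.5, 13.5) partially overlaps it — only the 48.00 mm² overlap (of its 526.75 mm²) is removed, clipping the outline; the cone at (-1.5, -1.5) partially overlaps it — only the 21.64 mm² overlap (of its 165.68 mm²) is removed, clipping the outline — area = 219.11 mm². So its area = 219.11 mm². Layer 23 (z = 6.44): the 16.5×17.5 cube contributes its full rectangle (area 288.75 mm²); the cube at (4.5, 13.5) (footprint 24.5×21.5) is included at this height (area 526.75 mm²); the cone at (-1.5, -1.5) contributes a regular 8-gon of circumradius 5.865 (interpolated between r1=11.5 and r2=0.5 at t=0.512) (area = (8/2)·5.865²·sin(360°/8) = 97.30 mm²); Taking the first minus the rest: starting from the 16.5×17.5 cube (288.75 mm²), the 24.5×21.5 cube at (4.5, 13.5) partially overlaps it — only the 48.00 mm² overlap (of its 526.75 mm²) is removed, clipping the outline; the cone at (-1.5, -1.5) partially overlaps it — only the 9.91 mm² overlap (of its 97.30 mm²) is removed, clipping the outline — area = 230.84 mm². So its area = 230.84 mm². Layer 23 is larger (230.84 vs 219.11 mm²).

layer 23 (z = 6.44 mm)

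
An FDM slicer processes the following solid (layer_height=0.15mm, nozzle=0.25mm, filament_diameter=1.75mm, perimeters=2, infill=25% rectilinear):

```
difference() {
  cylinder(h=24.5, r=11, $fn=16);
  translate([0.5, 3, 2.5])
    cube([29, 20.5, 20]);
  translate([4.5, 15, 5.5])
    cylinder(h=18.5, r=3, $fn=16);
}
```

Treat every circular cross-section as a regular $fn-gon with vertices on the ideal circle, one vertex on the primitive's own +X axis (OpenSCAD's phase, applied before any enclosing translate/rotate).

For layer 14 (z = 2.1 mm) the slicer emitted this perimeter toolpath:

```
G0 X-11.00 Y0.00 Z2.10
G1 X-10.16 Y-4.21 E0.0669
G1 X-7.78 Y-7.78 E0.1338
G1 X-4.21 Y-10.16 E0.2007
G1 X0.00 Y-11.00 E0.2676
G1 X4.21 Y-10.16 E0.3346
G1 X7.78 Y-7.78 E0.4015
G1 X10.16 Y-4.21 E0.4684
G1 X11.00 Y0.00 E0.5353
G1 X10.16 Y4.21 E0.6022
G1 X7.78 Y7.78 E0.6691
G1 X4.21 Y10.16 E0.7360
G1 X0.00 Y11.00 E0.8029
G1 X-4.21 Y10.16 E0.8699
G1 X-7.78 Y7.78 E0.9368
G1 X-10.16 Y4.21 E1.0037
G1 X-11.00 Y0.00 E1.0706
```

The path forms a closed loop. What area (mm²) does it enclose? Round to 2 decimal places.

Apply the shoelace formula to the sequence of (X, Y) vertices; enclosed area = 370.40 mm².

370.40 mm²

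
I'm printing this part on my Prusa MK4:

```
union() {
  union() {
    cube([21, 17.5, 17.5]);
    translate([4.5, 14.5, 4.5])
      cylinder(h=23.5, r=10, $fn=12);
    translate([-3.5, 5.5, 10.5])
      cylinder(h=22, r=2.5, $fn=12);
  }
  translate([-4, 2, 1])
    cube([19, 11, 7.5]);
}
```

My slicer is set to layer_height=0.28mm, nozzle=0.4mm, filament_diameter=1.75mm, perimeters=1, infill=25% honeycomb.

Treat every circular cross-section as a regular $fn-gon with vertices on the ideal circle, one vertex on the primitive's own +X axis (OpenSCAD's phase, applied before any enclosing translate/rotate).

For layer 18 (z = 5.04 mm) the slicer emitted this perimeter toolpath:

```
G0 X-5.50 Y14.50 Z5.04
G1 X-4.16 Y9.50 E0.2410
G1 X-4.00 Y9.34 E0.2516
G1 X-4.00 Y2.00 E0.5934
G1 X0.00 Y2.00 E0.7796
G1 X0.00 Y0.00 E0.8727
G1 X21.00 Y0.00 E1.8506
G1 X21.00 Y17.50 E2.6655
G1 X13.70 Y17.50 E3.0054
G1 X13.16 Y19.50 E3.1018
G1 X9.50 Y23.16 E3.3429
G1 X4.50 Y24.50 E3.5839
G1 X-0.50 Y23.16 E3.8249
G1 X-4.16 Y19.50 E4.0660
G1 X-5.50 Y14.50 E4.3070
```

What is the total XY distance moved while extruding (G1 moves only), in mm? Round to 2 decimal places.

92.50 mm

Sum the Euclidean lengths of each G1 segment: total = 92.50 mm.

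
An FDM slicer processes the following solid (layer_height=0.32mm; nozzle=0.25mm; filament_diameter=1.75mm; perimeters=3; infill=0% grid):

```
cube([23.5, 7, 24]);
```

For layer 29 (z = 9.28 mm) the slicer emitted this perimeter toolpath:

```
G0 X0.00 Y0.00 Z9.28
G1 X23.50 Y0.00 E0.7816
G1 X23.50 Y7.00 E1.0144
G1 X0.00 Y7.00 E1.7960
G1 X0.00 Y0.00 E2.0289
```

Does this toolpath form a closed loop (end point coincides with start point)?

yes

Start point (G0): (0.00, 0.00). End point (last G1): the path returns to the start — closed.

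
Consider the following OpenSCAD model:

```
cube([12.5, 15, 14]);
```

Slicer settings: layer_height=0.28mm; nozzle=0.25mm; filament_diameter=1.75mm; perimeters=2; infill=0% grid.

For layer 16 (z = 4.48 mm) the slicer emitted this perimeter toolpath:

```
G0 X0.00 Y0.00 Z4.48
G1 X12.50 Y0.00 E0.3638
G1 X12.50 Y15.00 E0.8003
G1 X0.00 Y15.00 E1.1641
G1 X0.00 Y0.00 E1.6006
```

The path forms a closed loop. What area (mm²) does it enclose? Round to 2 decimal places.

Apply the shoelace formula to the sequence of (X, Y) vertices; enclosed area = 187.50 mm².

187.50 mm²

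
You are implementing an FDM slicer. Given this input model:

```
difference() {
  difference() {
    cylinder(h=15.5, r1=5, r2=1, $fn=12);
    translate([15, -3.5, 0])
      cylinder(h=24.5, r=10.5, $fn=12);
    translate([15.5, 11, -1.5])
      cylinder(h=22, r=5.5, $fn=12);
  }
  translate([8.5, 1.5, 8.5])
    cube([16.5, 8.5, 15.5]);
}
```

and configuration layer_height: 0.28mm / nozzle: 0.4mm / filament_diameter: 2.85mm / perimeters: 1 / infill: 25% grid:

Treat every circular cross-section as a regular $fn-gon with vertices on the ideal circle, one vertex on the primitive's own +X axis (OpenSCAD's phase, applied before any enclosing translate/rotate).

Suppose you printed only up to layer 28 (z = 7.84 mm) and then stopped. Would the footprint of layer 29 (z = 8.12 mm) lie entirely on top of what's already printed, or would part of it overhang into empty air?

entirely on top

Compare the two slices. At z = 7.84: the cone (r1=5→r2=1) has section circumradius 2.977 here — a regular 12-gon (area = (12/2)·2.977²·sin(360°/12) = 26.58 mm²); the cylinder at (15, -3.5): section is a regular 12-gon, circumradius r=10.5 (area = (12/2)·10.500²·sin(360°/12) = 330.75 mm²); the r=5.5 cylinder at (15.5, 11) contributes a regular 12-gon of circumradius 5.5 (area = (12/2)·5.500²·sin(360°/12) = 90.75 mm²); Taking the first minus the rest: starting from the cone (26.58 mm²), the r=10.5 cylinder at (15, -3.5) misses the remaining region (no effect); the r=5.5 cylinder at (15.5, 11) misses the remaining region (no effect) — area = 26.58 mm²; the cube at (8.5, 1.5) does not reach this height (z outside [8.5, 24]); Taking the first minus the rest: none of the subtracted shapes is present at this height, so that combined region is unchanged — area = 26.58 mm². At z = 8.12: the cone: at t=0.524 of its height the radius interpolates to r₁+(r₂−r₁)t = 2.905, giving a regular 12-gon of that circumradius (area = (12/2)·2.905²·sin(360°/12) = 25.31 mm²); the r=10.5 cylinder at (15, -3.5) contributes a regular 12-gon of circumradius 10.5 (area = (12/2)·10.500²·sin(360°/12) = 330.75 mm²); the cylinder at (15.5, 11): section is a regular 12-gon, circumradius r=5.5 (area = (12/2)·5.500²·sin(360°/12) = 90.75 mm²); Subtracting the remaining from the first: starting from the cone (25.31 mm²), the r=10.5 cylinder at (15, -3.5) misses the remaining region (no effect); the r=5.5 cylinder at (15.5, 11) misses the remaining region (no effect) — area = 25.31 mm²; the cube at (8.5, 1.5) is absent (z outside [8.5, 24]); After the difference (first − rest): none of the subtracted shapes is present at this height, so that combined region is unchanged — area = 25.31 mm². Checking containment: the cross-section at z = 8.12 is a subset of the cross-section at z = 7.84.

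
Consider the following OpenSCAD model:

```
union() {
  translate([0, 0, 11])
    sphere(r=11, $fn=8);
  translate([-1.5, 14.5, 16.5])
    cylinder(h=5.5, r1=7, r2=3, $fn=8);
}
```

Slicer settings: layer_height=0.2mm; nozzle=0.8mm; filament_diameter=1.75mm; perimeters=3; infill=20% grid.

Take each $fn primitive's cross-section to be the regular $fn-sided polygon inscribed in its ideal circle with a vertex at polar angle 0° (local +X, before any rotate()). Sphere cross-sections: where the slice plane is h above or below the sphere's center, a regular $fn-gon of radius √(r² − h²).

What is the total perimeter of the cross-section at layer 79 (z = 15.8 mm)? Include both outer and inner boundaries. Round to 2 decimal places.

At z = 15.8 mm: the sphere: section is a regular 8-gon, circumradius = √(r²−h²) = √(11²−4.8²) = 9.897 (perimeter = 2·8·9.897·sin(180°/8) = 60.60 mm); the cone at (-1.5, 14.5) does not reach this height (z outside [16.5, 22]); Taking the union: only the r=11 sphere is present, so the union is just that shape — boundary = 60.60 mm. Overall, the cross-section is a single solid region. Total boundary length (outer) = 60.60 mm.

60.60 mm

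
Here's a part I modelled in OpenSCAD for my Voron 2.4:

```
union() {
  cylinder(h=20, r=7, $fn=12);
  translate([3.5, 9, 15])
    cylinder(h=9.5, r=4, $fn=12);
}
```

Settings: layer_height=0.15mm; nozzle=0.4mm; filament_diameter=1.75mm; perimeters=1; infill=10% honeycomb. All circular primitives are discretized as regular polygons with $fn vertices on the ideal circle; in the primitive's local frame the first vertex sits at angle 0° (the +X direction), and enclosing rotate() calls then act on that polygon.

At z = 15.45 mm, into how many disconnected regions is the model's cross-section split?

1

At z = 15.45 mm: the cylinder: section is a regular 12-gon, circumradius r=7; the r=4 cylinder at (3.5, 9) contributes a regular 12-gon of circumradius 4; Taking the union: the regions partially overlap (shared area 3.34 mm²), so overlapping operands fuse into one piece — 1 connected region. The result has 1 disconnected region.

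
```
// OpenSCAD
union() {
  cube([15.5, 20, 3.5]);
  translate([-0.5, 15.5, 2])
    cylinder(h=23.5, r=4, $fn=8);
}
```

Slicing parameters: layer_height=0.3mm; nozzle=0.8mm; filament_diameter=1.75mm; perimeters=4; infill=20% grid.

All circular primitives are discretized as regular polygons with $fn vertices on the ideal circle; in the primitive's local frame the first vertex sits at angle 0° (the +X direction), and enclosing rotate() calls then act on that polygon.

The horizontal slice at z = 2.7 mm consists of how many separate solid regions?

1

At z = 2.7 mm: the cube is present — its section is the full 15.5×20 rectangle; the r=4 cylinder at (-0.5, 15.5) gives a regular 8-gon of circumradius 4 (constant along its height); Merging all regions: the regions partially overlap (shared area 18.73 mm²), so overlapping operands fuse into one piece — 1 connected region. The result has 1 disconnected region.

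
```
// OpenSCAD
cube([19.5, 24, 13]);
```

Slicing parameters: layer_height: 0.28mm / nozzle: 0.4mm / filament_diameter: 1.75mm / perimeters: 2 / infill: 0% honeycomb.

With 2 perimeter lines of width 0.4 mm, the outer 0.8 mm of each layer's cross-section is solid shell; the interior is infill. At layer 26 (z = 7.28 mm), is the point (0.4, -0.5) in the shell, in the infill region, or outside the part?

outside

At z = 7.28 mm: the 19.5×24 cube contributes its full rectangle. Overall, the cross-section is a single solid region. The nearest boundary edge runs (0.00, 0.00)→(19.50, 0.00); distance from the point to it = 0.50 mm. The point is not inside any of the regions above, so it lies outside the cross-section (0.50 mm from the nearest boundary).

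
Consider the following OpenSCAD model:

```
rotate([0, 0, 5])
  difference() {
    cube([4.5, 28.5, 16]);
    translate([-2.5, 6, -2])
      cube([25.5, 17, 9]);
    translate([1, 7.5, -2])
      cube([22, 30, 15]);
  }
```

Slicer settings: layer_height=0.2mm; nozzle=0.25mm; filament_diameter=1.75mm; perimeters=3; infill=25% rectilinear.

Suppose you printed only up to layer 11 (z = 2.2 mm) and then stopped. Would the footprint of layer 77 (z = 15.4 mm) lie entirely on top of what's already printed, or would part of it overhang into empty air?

Compare the two slices. At z = 2.2: the cube is present — its section is the full 4.5×28.5 rectangle (area 128.25 mm²); the cube at (-2.5, 6) is present — its section is the full 25.5×17 rectangle (area 433.50 mm²); the cube at (1, 7.5) (footprint 22×30) is included at this height (area 660.00 mm²); After the difference (first − rest): starting from the 4.5×28.5 cube (128.25 mm²), the 25.5×17 cube at (-2.5, 6) partially overlaps it — only the 76.50 mm² overlap (of its 433.50 mm²) is removed, clipping the outline; the 22×30 cube at (1, 7.5) partially overlaps it — only the 19.25 mm² overlap (of its 660.00 mm²) is removed, clipping the outline — area = 32.50 mm²; (whole slice rotated 5° about Z — lengths, areas and connectivity unchanged). At z = 15.4: the 4.5×28.5 cube contributes its full rectangle (area 128.25 mm²); the cube at (-2.5, 6) is not intersected at this z (z outside [-2, 7]); the cube at (1, 7.5) is absent (z outside [-2, 13]); Subtracting the remaining from the first: none of the subtracted shapes is present at this height, so the 4.5×28.5 cube is unchanged — area = 128.25 mm²; (whole slice rotated 5° about Z — lengths, areas and connectivity unchanged). Checking containment: at z = 15.4 the cross-section extends beyond the z = 2.2 cross-section by about 95.75 mm².

part overhangs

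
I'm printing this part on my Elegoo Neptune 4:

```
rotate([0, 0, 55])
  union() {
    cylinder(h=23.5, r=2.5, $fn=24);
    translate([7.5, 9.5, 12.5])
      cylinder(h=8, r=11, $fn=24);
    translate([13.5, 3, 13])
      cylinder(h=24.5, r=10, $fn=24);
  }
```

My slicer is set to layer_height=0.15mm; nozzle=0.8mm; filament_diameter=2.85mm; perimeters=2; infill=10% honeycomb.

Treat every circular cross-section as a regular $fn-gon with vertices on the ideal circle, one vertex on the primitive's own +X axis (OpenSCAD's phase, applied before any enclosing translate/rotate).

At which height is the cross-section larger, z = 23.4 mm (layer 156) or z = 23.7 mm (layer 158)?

Layer 156 (z = 23.4): the cylinder: section is a regular 24-gon, circumradius r=2.5 (area = (24/2)·2.500²·sin(360°/24) = 19.41 mm²); the cylinder at (7.5, 9.5) is not intersected at this z (z outside [12.5, 20.5]); the cylinder at (13.5, 3): section is a regular 24-gon, circumradius r=10 (area = (24/2)·10.000²·sin(360°/24) = 310.58 mm²); Taking the union: the 2 present regions are separate (no shared area or edge), so areas and boundary lengths simply add and each stays a separate island — area = 329.99 mm²; (whole slice rotated 55° about Z — lengths, areas and connectivity unchanged). So its area = 329.99 mm². Layer 158 (z = 23.7): the cylinder is absent (z outside [0, 23.5]); the cylinder at (7.5, 9.5) is absent (z outside [12.5, 20.5]); the cylinder at (13.5, 3): section is a regular 24-gon, circumradius r=10 (area = (24/2)·10.000²·sin(360°/24) = 310.58 mm²); Merging all regions: only the r=10 cylinder at (13.5, 3) is present, so the union is just that shape — area = 310.58 mm²; (whole slice rotated 55° about Z — lengths, areas and connectivity unchanged). So its area = 310.58 mm². Layer 156 is larger (329.99 vs 310.58 mm²).

layer 156 (z = 23.4 mm)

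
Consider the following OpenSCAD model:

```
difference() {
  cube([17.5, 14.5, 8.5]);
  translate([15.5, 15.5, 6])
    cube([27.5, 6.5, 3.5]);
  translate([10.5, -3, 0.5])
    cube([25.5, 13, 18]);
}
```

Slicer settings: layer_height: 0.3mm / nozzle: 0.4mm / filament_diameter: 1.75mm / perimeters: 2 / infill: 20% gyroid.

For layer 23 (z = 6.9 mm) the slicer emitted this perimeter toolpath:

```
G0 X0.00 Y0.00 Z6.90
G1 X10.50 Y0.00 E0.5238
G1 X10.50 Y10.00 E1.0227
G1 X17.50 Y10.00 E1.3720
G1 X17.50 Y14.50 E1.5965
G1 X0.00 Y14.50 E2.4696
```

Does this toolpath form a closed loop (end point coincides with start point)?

no

Start point (G0): (0.00, 0.00). End point (last G1): the path does not return to the start — open.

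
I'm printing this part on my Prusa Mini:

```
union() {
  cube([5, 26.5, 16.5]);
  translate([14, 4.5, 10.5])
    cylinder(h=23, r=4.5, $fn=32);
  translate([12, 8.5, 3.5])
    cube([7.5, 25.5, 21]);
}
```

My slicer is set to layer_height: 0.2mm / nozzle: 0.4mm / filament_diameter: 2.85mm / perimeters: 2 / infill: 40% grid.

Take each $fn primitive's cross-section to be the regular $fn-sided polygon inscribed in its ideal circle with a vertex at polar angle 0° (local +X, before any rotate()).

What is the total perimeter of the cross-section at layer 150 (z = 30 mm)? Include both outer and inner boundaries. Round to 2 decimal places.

At z = 30 mm: the cube does not reach this height (z outside [0, 16.5]); the r=4.5 cylinder at (14, 4.5) gives a regular 32-gon of circumradius 4.5 (constant along its height) (perimeter = 2·32·4.500·sin(180°/32) = 28.23 mm); the cube at (12, 8.5) is absent (z outside [3.5, 24.5]); Taking the union: only the r=4.5 cylinder at (14, 4.5) is present, so the union is just that shape — boundary = 28.23 mm. Overall, the cross-section is a single solid region. Total boundary length (outer) = 28.23 mm.

28.23 mm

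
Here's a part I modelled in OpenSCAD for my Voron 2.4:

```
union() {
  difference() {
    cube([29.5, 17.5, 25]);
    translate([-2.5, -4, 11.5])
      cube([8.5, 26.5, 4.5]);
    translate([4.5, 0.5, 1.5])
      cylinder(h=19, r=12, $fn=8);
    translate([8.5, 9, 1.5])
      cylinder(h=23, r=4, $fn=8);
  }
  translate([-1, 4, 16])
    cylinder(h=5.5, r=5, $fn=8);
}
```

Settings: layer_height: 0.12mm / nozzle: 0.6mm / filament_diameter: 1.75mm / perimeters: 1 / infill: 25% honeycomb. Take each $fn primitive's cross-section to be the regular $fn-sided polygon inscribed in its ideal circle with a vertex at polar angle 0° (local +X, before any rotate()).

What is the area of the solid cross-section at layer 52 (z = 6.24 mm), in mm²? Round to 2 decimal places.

346.35 mm²

At z = 6.24 mm: the 29.5×17.5 cube contributes its full rectangle (area 516.25 mm²); the cube at (-2.5, -4) is absent (z outside [11.5, 16]); the cylinder at (4.5, 0.5): section is a regular 8-gon, circumradius r=12 (area = (8/2)·12.000²·sin(360°/8) = 407.29 mm²); the r=4 cylinder at (8.5, 9) contributes a regular 8-gon of circumradius 4 (area = (8/2)·4.000²·sin(360°/8) = 45.25 mm²); Subtracting the remaining from the first: starting from the 29.5×17.5 cube (516.25 mm²), the r=12 cylinder at (4.5, 0.5) partially overlaps it — only the 159.83 mm² overlap (of its 407.29 mm²) is removed, clipping the outline; the r=4 cylinder at (8.5, 9) partially overlaps it — only the 10.07 mm² overlap (of its 45.25 mm²) is removed, clipping the outline — area = 346.35 mm²; the cylinder at (-1, 4) does not reach this height (z outside [16, 21.5]); Combining (union): only that combined region is present, so the union is just that shape — area = 346.35 mm². Overall, the cross-section is a single solid region. Net area = 346.35 mm².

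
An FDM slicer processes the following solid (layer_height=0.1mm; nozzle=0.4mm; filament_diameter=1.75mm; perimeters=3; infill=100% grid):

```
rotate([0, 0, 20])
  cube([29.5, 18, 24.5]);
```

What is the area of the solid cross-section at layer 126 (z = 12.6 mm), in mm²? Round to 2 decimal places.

531.00 mm²

At z = 12.6 mm: the cube is present — its section is the full 29.5×18 rectangle (area 531.00 mm²); (whole slice rotated 20° about Z — lengths, areas and connectivity unchanged). Overall, the cross-section is a single solid region. Net area = 531.00 mm².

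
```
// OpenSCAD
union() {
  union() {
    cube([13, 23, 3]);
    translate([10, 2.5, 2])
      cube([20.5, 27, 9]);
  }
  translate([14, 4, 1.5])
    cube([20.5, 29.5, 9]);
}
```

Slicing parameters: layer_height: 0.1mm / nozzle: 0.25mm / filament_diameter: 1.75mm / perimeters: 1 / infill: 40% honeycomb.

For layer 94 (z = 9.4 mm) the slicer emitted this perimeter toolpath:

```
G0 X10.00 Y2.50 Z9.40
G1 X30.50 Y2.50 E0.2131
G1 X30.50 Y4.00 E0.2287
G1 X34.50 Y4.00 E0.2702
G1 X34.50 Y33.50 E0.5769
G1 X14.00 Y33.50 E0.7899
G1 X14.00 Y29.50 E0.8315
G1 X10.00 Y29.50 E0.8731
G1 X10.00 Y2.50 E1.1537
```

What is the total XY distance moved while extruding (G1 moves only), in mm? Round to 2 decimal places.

Sum the Euclidean lengths of each G1 segment: total = 111.00 mm.

111.00 mm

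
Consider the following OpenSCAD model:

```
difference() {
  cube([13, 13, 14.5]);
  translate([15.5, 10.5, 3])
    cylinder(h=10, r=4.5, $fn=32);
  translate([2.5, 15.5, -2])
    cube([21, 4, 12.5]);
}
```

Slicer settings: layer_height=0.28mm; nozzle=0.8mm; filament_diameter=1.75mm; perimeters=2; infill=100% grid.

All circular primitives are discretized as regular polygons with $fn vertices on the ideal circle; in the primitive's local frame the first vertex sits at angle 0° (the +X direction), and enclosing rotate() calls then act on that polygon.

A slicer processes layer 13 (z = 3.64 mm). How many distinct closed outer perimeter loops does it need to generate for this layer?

At z = 3.64 mm: the 13×13 cube contributes its full rectangle; the r=4.5 cylinder at (15.5, 10.5) contributes a regular 32-gon of circumradius 4.5; the 21×4 cube at (2.5, 15.5) contributes its full rectangle; Taking the first minus the rest: starting from the 13×13 cube, the r=4.5 cylinder at (15.5, 10.5) partially overlaps it — only the 9.55 mm² overlap (of its 63.21 mm²) is removed, clipping the outline; the 21×4 cube at (2.5, 15.5) misses the remaining region (no effect) — 1 connected region. The result has 1 disconnected region.

1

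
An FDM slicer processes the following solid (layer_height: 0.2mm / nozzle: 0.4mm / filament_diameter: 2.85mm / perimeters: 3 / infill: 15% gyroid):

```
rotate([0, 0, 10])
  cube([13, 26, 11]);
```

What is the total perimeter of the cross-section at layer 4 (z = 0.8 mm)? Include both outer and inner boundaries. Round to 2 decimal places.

At z = 0.8 mm: the cube is present — its section is the full 13×26 rectangle (perimeter 78.00 mm); (whole slice rotated 10° about Z — lengths, areas and connectivity unchanged). Overall, the cross-section is a single solid region. Total boundary length (outer) = 78.00 mm.

78.00 mm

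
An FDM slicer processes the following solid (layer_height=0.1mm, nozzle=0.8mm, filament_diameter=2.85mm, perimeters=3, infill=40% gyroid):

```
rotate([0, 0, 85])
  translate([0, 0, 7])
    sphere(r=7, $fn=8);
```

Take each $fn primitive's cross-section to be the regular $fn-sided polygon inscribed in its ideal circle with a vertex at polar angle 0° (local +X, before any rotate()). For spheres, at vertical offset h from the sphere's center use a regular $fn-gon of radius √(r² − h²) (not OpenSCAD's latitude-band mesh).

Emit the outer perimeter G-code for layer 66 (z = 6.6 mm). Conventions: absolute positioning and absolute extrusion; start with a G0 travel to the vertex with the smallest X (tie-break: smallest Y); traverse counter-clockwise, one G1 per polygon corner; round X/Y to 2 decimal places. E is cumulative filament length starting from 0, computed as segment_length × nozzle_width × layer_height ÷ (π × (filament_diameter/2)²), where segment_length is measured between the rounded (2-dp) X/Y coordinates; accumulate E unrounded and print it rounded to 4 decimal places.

G0 X-6.96 Y0.61 Z6.60
G1 X-5.35 Y-4.49 E0.0671
G1 X-0.61 Y-6.96 E0.1341
G1 X4.49 Y-5.35 E0.2012
G1 X6.96 Y-0.61 E0.2682
G1 X5.35 Y4.49 E0.3353
G1 X0.61 Y6.96 E0.4023
G1 X-4.49 Y5.35 E0.4694
G1 X-6.96 Y0.61 E0.5364

At z = 6.6 mm: the r=7 sphere slices to a regular 8-gon of circumradius 6.989 (√(r²−h²) with h=0.4 from center); (whole slice rotated 85° about Z — lengths, areas and connectivity unchanged). The outline is a single polygon with 8 vertices. Extrusion per mm of travel: 0.8 × 0.1 / (π × 1.425²) = 0.012540. Accumulating E over each segment gives final E = 0.5364.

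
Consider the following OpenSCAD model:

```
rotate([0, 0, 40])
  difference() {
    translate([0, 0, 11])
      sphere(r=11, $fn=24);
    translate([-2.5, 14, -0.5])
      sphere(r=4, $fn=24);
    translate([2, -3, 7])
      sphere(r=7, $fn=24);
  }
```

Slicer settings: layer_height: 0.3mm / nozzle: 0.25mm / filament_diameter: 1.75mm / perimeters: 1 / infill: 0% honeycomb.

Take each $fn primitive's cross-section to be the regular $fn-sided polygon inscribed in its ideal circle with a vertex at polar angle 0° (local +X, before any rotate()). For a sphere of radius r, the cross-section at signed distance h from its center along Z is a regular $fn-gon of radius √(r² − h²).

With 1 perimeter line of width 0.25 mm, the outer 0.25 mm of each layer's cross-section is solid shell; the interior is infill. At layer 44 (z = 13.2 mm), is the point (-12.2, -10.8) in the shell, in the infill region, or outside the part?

At z = 13.2 mm: the sphere: section is a regular 24-gon, circumradius = √(r²−h²) = √(11²−2.2²) = 10.778; the sphere at (-2.5, 14) is absent (|z−center|=13.700 > r=4); the r=7 sphere at (2, -3) contributes a regular 24-gon of circumradius √(7²−6.2²) = 3.250; After the difference (first − rest): starting from the r=11 sphere, the r=7 sphere at (2, -3) lies wholly inside it (removes its full 32.80 mm² and its 20.36 mm outline becomes a hole wall) — 1 connected region with 1 hole; (rotated 40° about Z; rotation is an isometry so areas/perimeters/island counts are preserved). Overall, the cross-section is one region with 1 hole. Undo the 40° rotation: the query point maps to (-16.288, -0.431) in the un-rotated model frame. The nearest boundary edge runs (-10.41, -2.79)→(-10.78, 0.00); distance from the point to it = 5.53 mm. The point is not inside any of the regions above, so it lies outside the cross-section (5.53 mm from the nearest boundary).

outside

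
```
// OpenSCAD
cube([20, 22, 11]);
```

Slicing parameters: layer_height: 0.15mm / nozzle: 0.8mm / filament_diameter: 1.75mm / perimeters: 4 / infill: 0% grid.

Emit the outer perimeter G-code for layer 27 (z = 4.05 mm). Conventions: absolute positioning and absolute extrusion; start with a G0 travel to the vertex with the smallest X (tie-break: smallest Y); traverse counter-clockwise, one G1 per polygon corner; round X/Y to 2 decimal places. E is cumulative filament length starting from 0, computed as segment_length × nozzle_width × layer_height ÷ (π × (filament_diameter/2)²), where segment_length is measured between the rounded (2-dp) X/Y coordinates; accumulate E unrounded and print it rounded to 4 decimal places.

At z = 4.05 mm: the cube (footprint 20×22) is included at this height. The outline is a single polygon with 4 vertices. Extrusion per mm of travel: 0.8 × 0.15 / (π × 0.875²) = 0.049890. Accumulating E over each segment gives final E = 4.1908.

G0 X0.00 Y0.00 Z4.05
G1 X20.00 Y0.00 E0.9978
G1 X20.00 Y22.00 E2.0954
G1 X0.00 Y22.00 E3.0932
G1 X0.00 Y0.00 E4.1908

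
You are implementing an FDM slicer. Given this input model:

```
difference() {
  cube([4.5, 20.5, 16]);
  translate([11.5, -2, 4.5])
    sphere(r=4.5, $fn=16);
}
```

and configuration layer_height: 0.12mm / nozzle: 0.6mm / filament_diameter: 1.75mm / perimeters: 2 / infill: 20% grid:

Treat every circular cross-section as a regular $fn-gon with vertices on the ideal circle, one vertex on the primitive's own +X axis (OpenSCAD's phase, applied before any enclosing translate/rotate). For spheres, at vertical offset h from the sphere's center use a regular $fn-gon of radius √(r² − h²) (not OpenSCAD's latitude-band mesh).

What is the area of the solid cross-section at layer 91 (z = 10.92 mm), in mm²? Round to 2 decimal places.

At z = 10.92 mm: the cube (footprint 4.5×20.5) is included at this height (area 92.25 mm²); the sphere at (11.5, -2) does not reach this height (|z−center|=6.420 > r=4.5); After the difference (first − rest): none of the subtracted shapes is present at this height, so the 4.5×20.5 cube is unchanged — area = 92.25 mm². Overall, the cross-section is a single solid region. Net area = 92.25 mm².

92.25 mm²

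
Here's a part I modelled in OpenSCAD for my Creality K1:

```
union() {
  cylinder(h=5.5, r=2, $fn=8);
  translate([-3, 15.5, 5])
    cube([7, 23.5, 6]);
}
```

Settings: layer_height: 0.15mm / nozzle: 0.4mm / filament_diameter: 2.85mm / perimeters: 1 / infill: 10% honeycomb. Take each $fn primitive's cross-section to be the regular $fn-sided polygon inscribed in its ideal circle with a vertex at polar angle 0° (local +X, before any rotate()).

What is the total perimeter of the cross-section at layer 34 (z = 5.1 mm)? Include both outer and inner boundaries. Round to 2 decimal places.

At z = 5.1 mm: the cylinder: section is a regular 8-gon, circumradius r=2 (perimeter = 2·8·2.000·sin(180°/8) = 12.25 mm); the cube at (-3, 15.5) is present — its section is the full 7×23.5 rectangle (perimeter 61.00 mm); Merging all regions: the 2 present regions are separate (no shared area or edge), so areas and boundary lengths simply add and each stays a separate island — boundary = 73.25 mm. Overall, the cross-section has 2 separate islands. Total boundary length (outer) = 73.25 mm.

73.25 mm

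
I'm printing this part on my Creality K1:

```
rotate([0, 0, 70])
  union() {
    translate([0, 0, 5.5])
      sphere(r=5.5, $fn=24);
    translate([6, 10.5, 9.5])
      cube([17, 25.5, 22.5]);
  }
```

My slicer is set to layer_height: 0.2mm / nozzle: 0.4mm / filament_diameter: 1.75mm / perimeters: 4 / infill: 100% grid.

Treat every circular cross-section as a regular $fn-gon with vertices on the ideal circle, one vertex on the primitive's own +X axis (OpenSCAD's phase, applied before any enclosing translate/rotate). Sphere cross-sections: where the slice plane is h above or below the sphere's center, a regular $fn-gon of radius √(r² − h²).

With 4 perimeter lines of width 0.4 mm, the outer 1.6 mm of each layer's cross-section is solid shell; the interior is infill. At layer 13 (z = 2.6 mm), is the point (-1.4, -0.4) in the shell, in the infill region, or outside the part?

infill

At z = 2.6 mm: the r=5.5 sphere slices to a regular 24-gon of circumradius 4.673 (√(r²−h²) with h=2.9 from center); the cube at (6, 10.5) does not reach this height (z outside [9.5, 32]); Taking the union: only the r=5.5 sphere is present, so the union is just that shape — 1 connected region; (whole slice rotated 70° about Z — lengths, areas and connectivity unchanged). Overall, the cross-section is a single solid region. Undo the 70° rotation: the query point maps to (-0.855, 1.179) in the un-rotated model frame. The nearest boundary edge runs (-2.34, 4.05)→(-3.30, 3.30); distance from the point to it = 3.18 mm. The point is inside the cross-section and 3.18 mm from the nearest boundary — more than the 1.6 mm shell width (4 × 0.4), so it's in the infill interior.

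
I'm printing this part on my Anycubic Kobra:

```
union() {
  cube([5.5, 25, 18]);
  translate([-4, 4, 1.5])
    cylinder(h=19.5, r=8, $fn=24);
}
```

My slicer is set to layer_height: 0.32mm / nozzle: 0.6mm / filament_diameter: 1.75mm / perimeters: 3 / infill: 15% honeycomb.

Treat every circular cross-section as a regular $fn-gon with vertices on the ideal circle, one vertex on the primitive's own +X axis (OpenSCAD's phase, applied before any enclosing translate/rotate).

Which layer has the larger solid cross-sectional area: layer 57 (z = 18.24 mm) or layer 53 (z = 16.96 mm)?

layer 53 (z = 16.96 mm)

Layer 57 (z = 18.24): the cube does not reach this height (z outside [0, 18]); the r=8 cylinder at (-4, 4) gives a regular 24-gon of circumradius 8 (constant along its height) (area = (24/2)·8.000²·sin(360°/24) = 198.77 mm²); Taking the union: only the r=8 cylinder at (-4, 4) is present, so the union is just that shape — area = 198.77 mm². So its area = 198.77 mm². Layer 53 (z = 16.96): the cube is present — its section is the full 5.5×25 rectangle (area 137.50 mm²); the cylinder at (-4, 4): section is a regular 24-gon, circumradius r=8 (area = (24/2)·8.000²·sin(360°/24) = 198.77 mm²); Taking the union: the regions partially overlap — summed areas 336.27 mm² minus the doubly-counted overlap 33.69 mm² gives 302.58 mm² — area = 302.58 mm². So its area = 302.58 mm². Layer 53 is larger (302.58 vs 198.77 mm²).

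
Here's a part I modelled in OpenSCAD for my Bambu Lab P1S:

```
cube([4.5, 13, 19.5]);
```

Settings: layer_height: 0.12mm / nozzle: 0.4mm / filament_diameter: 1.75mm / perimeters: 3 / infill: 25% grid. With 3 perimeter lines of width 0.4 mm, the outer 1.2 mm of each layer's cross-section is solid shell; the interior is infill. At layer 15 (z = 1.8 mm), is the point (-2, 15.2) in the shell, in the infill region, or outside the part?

outside

At z = 1.8 mm: the 4.5×13 cube contributes its full rectangle. Overall, the cross-section is a single solid region. The nearest boundary edge runs (4.50, 13.00)→(0.00, 13.00); distance from the point to it = 2.97 mm. The point is not inside any of the regions above, so it lies outside the cross-section (2.97 mm from the nearest boundary).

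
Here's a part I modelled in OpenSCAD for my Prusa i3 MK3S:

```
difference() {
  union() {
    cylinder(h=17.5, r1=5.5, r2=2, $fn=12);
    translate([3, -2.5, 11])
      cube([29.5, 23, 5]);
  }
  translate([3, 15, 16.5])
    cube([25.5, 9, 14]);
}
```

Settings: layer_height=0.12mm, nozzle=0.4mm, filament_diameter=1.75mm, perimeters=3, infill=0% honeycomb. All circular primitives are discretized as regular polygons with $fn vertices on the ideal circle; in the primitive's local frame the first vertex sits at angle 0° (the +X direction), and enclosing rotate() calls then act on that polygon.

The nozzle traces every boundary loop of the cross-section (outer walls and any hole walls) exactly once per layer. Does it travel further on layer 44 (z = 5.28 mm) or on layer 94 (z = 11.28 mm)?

Layer 44 (z = 5.28): the cone contributes a regular 12-gon of circumradius 4.444 (interpolated between r1=5.5 and r2=2 at t=0.302) (perimeter = 2·12·4.444·sin(180°/12) = 27.60 mm); the cube at (3, -2.5) does not reach this height (z outside [11, 16]); Merging all regions: only the cone is present, so the union is just that shape — boundary = 27.60 mm; the cube at (3, 15) is absent (z outside [16.5, 30.5]); After the difference (first − rest): none of the subtracted shapes is present at this height, so that combined region is unchanged — boundary = 27.60 mm. So its perimeter = 27.60 mm. Layer 94 (z = 11.28): the cone (r1=5.5→r2=2) has section circumradius 3.244 here — a regular 12-gon (perimeter = 2·12·3.244·sin(180°/12) = 20.15 mm); the 29.5×23 cube at (3, -2.5) contributes its full rectangle (perimeter 105.00 mm); Merging all regions: the regions partially overlap (shared area 0.22 mm²), so the edge portions inside another operand are dropped and the merged outline is re-measured after clipping — boundary = 121.44 mm; the cube at (3, 15) is not intersected at this z (z outside [16.5, 30.5]); Taking the first minus the rest: none of the subtracted shapes is present at this height, so the result so far is unchanged — boundary = 121.44 mm. So its perimeter = 121.44 mm. Layer 94 is larger (121.44 vs 27.60 mm).

layer 94 (z = 11.28 mm)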